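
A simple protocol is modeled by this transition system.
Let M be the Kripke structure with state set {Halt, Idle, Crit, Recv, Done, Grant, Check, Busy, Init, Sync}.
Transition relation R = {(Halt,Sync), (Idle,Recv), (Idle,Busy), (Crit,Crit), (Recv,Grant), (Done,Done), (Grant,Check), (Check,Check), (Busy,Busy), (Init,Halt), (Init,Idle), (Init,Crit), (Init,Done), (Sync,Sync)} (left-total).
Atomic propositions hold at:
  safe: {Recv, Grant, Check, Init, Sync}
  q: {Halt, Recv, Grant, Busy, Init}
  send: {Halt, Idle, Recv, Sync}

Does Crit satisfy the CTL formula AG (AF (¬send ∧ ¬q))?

Sat(¬send) = {Crit, Done, Grant, Check, Busy, Init}
Sat(¬q) = {Idle, Crit, Done, Check, Sync}
Sat(¬send ∧ ¬q) = {Crit, Done, Check}
AF (¬send ∧ ¬q): least fixpoint, start Z0 = {Crit, Done, Check}, add states with every successor in Z. Z1 = {Crit, Done, Grant, Check}; Z2 = {Crit, Recv, Done, Grant, Check}; fixed.
Sat(AF (¬send ∧ ¬q)) = {Crit, Recv, Done, Grant, Check}
AG (AF (¬send ∧ ¬q)): greatest fixpoint, start Z0 = {Crit, Recv, Done, Grant, Check}, keep only states in Sat with every successor in Z. Already a fixed point.
Sat(AG (AF (¬send ∧ ¬q))) = {Crit, Recv, Done, Grant, Check}
Crit ∈ Sat(AG (AF (¬send ∧ ¬q))) = {Crit, Recv, Done, Grant, Check}, so the formula holds at Crit.

Yes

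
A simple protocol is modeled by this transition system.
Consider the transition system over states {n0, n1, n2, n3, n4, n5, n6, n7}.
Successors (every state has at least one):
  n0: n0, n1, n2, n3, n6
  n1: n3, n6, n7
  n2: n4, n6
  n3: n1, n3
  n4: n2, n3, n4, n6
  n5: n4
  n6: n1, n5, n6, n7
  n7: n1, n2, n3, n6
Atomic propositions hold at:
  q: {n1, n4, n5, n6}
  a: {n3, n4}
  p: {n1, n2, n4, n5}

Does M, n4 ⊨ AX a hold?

No

Sat(AX a) = {s : every successor in {n3, n4}} = {n5}
n4 ∉ Sat(AX a) = {n5}, so the formula does not hold at n4.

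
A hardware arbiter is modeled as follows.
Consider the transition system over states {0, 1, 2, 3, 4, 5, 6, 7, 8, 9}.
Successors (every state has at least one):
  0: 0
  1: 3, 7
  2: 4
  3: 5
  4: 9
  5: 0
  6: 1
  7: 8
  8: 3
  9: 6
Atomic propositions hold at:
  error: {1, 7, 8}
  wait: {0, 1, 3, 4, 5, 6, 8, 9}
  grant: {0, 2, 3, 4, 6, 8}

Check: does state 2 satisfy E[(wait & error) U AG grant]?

No

Sat(wait & error) = {1, 8}
AG grant: greatest fixpoint, start Z0 = {0, 2, 3, 4, 6, 8}, keep only states in Sat with every successor in Z. Z1 = {0, 2, 8}; Z2 = {0}; fixed.
Sat(AG grant) = {0}
E[(wait & error) U AG grant]: least fixpoint, start Z0 = Sat(AG grant) = {0}, add states in Sat(wait & error) with some successor in Z. Already a fixed point.
Sat(E[(wait & error) U AG grant]) = {0}
2 ∉ Sat(E[(wait & error) U AG grant]) = {0}, so the formula does not hold at 2.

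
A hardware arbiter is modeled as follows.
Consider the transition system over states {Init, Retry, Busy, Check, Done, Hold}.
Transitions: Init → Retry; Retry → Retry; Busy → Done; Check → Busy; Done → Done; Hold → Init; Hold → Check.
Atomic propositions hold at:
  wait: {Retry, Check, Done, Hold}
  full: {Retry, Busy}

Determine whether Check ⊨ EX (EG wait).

No

EG wait: greatest fixpoint, start Z0 = {Retry, Check, Done, Hold}, keep only states in Sat with some successor in Z. Z1 = {Retry, Done, Hold}; Z2 = {Retry, Done}; fixed.
Sat(EG wait) = {Retry, Done}
Sat(EX (EG wait)) = {s : some successor in {Retry, Done}} = {Init, Retry, Busy, Done}
Check ∉ Sat(EX (EG wait)) = {Init, Retry, Busy, Done}, so the formula does not hold at Check.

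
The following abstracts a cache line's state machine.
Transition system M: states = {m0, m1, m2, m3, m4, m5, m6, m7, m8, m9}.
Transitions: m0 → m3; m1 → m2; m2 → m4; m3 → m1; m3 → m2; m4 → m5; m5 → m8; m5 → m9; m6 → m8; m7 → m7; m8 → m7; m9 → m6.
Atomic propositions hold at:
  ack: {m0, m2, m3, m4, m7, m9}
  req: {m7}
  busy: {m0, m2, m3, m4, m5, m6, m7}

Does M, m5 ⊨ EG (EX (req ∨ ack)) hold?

Yes

Sat(req ∨ ack) = {m0, m2, m3, m4, m7, m9}
Sat(EX (req ∨ ack)) = {s : some successor in {m0, m2, m3, m4, m7, m9}} = {m0, m1, m2, m3, m5, m7, m8}
EG (EX (req ∨ ack)): greatest fixpoint, start Z0 = {m0, m1, m2, m3, m5, m7, m8}, keep only states in Sat with some successor in Z. Z1 = {m0, m1, m3, m5, m7, m8}; Z2 = {m0, m3, m5, m7, m8}; Z3 = {m0, m5, m7, m8}; Z4 = {m5, m7, m8}; fixed.
Sat(EG (EX (req ∨ ack))) = {m5, m7, m8}
m5 ∈ Sat(EG (EX (req ∨ ack))) = {m5, m7, m8}, so the formula holds at m5.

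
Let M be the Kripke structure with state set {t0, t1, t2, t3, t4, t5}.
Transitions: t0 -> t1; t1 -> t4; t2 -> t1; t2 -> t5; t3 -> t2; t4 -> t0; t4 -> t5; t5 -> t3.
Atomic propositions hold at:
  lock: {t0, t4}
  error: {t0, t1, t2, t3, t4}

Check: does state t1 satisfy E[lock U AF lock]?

AF lock: least fixpoint, start Z0 = {t0, t4}, add states with every successor in Z. Z1 = {t0, t1, t4}; fixed.
Sat(AF lock) = {t0, t1, t4}
E[lock U AF lock]: least fixpoint, start Z0 = Sat(AF lock) = {t0, t1, t4}, add states in Sat(lock) with some successor in Z. Already a fixed point.
Sat(E[lock U AF lock]) = {t0, t1, t4}
t1 ∈ Sat(E[lock U AF lock]) = {t0, t1, t4}, so the formula holds at t1.

Yes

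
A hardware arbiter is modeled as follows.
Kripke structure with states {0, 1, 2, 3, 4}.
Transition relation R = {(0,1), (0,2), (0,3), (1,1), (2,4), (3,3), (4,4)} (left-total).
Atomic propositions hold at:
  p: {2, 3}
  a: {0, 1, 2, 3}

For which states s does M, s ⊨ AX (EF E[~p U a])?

{0, 1, 3}

Sat(~p) = {0, 1, 4}
E[~p U a]: least fixpoint, start Z0 = Sat(a) = {0, 1, 2, 3}, add states in Sat(~p) with some successor in Z. Already a fixed point.
Sat(E[~p U a]) = {0, 1, 2, 3}
EF E[~p U a]: least fixpoint, start Z0 = {0, 1, 2, 3}, add states with some successor in Z. Already a fixed point.
Sat(EF E[~p U a]) = {0, 1, 2, 3}
Sat(AX (EF E[~p U a])) = {s : every successor in {0, 1, 2, 3}} = {0, 1, 3}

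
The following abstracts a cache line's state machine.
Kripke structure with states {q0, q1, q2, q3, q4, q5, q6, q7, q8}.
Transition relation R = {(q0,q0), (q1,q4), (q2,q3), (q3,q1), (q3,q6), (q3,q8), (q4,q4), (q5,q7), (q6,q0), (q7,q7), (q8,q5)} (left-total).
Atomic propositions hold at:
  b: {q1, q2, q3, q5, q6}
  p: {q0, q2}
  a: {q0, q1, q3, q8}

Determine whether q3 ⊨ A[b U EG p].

No

EG p: greatest fixpoint, start Z0 = {q0, q2}, keep only states in Sat with some successor in Z. Z1 = {q0}; fixed.
Sat(EG p) = {q0}
A[b U EG p]: least fixpoint, start Z0 = Sat(EG p) = {q0}, add states in Sat(b) with every successor in Z. Z1 = {q0, q6}; fixed.
Sat(A[b U EG p]) = {q0, q6}
q3 ∉ Sat(A[b U EG p]) = {q0, q6}, so the formula does not hold at q3.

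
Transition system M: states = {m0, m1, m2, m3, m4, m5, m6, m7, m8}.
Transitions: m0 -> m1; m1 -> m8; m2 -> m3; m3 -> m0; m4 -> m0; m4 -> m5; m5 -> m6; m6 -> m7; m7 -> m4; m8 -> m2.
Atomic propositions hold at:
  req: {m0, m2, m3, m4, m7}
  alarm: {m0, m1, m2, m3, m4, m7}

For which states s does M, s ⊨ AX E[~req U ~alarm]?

Sat(~req) = {m1, m5, m6, m8}
Sat(~alarm) = {m5, m6, m8}
E[~req U ~alarm]: least fixpoint, start Z0 = Sat(~alarm) = {m5, m6, m8}, add states in Sat(~req) with some successor in Z. Z1 = {m1, m5, m6, m8}; fixed.
Sat(E[~req U ~alarm]) = {m1, m5, m6, m8}
Sat(AX E[~req U ~alarm]) = {s : every successor in {m1, m5, m6, m8}} = {m0, m1, m5}

{m0, m1, m5}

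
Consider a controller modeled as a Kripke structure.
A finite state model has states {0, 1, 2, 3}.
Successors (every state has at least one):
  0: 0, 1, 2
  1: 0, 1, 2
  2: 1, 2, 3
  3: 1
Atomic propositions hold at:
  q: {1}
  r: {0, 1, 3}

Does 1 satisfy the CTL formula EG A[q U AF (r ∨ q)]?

Yes

Sat(r ∨ q) = {0, 1, 3}
AF (r ∨ q): least fixpoint, start Z0 = {0, 1, 3}, add states with every successor in Z. Already a fixed point.
Sat(AF (r ∨ q)) = {0, 1, 3}
A[q U AF (r ∨ q)]: least fixpoint, start Z0 = Sat(AF (r ∨ q)) = {0, 1, 3}, add states in Sat(q) with every successor in Z. Already a fixed point.
Sat(A[q U AF (r ∨ q)]) = {0, 1, 3}
EG A[q U AF (r ∨ q)]: greatest fixpoint, start Z0 = {0, 1, 3}, keep only states in Sat with some successor in Z. Already a fixed point.
Sat(EG A[q U AF (r ∨ q)]) = {0, 1, 3}
1 ∈ Sat(EG A[q U AF (r ∨ q)]) = {0, 1, 3}, so the formula holds at 1.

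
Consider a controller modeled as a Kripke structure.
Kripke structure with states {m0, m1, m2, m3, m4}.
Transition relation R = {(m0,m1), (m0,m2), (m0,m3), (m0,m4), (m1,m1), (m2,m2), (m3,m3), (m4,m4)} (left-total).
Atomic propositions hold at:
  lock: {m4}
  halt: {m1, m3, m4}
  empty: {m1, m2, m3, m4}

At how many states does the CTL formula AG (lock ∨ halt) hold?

Sat(lock ∨ halt) = {m1, m3, m4}
AG (lock ∨ halt): greatest fixpoint, start Z0 = {m1, m3, m4}, keep only states in Sat with every successor in Z. Already a fixed point.
Sat(AG (lock ∨ halt)) = {m1, m3, m4}
|Sat(AG (lock ∨ halt))| = |{m1, m3, m4}| = 3.

3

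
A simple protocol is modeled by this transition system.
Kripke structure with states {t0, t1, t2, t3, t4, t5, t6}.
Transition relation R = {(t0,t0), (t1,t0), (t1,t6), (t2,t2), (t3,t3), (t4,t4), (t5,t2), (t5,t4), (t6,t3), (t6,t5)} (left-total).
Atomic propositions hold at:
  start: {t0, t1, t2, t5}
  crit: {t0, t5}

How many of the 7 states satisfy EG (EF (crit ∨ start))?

Sat(crit ∨ start) = {t0, t1, t2, t5}
EF (crit ∨ start): least fixpoint, start Z0 = {t0, t1, t2, t5}, add states with some successor in Z. Z1 = {t0, t1, t2, t5, t6}; fixed.
Sat(EF (crit ∨ start)) = {t0, t1, t2, t5, t6}
EG (EF (crit ∨ start)): greatest fixpoint, start Z0 = {t0, t1, t2, t5, t6}, keep only states in Sat with some successor in Z. Already a fixed point.
Sat(EG (EF (crit ∨ start))) = {t0, t1, t2, t5, t6}
|Sat(EG (EF (crit ∨ start)))| = |{t0, t1, t2, t5, t6}| = 5.

5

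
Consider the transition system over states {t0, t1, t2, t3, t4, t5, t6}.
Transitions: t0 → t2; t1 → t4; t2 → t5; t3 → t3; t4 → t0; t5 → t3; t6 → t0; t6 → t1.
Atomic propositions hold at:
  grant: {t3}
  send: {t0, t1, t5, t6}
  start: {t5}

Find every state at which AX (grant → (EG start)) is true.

EG start: greatest fixpoint, start Z0 = {t5}, keep only states in Sat with some successor in Z. Z1 = ∅; fixed.
Sat(EG start) = ∅
Sat(grant → (EG start)) = {t0, t1, t2, t4, t5, t6}
Sat(AX (grant → (EG start))) = {s : every successor in {t0, t1, t2, t4, t5, t6}} = {t0, t1, t2, t4, t6}

{t0, t1, t2, t4, t6}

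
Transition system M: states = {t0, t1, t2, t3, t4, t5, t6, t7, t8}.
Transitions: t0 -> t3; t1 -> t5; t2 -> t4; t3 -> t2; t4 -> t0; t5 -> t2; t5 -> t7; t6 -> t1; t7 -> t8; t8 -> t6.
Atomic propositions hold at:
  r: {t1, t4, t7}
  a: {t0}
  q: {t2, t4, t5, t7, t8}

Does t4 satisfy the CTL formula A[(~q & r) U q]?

Sat(~q) = {t0, t1, t3, t6}
Sat(~q & r) = {t1}
A[(~q & r) U q]: least fixpoint, start Z0 = Sat(q) = {t2, t4, t5, t7, t8}, add states in Sat(~q & r) with every successor in Z. Z1 = {t1, t2, t4, t5, t7, t8}; fixed.
Sat(A[(~q & r) U q]) = {t1, t2, t4, t5, t7, t8}
t4 ∈ Sat(A[(~q & r) U q]) = {t1, t2, t4, t5, t7, t8}, so the formula holds at t4.

Yes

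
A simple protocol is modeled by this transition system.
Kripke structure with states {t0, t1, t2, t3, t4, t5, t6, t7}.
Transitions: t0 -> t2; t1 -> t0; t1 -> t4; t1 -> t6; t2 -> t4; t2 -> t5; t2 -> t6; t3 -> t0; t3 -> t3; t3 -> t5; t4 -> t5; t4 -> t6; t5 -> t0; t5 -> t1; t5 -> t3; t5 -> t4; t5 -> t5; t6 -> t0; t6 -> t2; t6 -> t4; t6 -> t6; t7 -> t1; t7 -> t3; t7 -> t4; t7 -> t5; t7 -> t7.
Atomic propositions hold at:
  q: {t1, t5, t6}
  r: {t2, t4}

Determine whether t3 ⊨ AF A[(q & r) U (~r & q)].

No

Sat(q & r) = ∅
Sat(~r) = {t0, t1, t3, t5, t6, t7}
Sat(~r & q) = {t1, t5, t6}
A[(q & r) U (~r & q)]: least fixpoint, start Z0 = Sat((~r & q)) = {t1, t5, t6}, add states in Sat(q & r) with every successor in Z. Already a fixed point.
Sat(A[(q & r) U (~r & q)]) = {t1, t5, t6}
AF A[(q & r) U (~r & q)]: least fixpoint, start Z0 = {t1, t5, t6}, add states with every successor in Z. Z1 = {t1, t4, t5, t6}; Z2 = {t1, t2, t4, t5, t6}; Z3 = {t0, t1, t2, t4, t5, t6}; fixed.
Sat(AF A[(q & r) U (~r & q)]) = {t0, t1, t2, t4, t5, t6}
t3 ∉ Sat(AF A[(q & r) U (~r & q)]) = {t0, t1, t2, t4, t5, t6}, so the formula does not hold at t3.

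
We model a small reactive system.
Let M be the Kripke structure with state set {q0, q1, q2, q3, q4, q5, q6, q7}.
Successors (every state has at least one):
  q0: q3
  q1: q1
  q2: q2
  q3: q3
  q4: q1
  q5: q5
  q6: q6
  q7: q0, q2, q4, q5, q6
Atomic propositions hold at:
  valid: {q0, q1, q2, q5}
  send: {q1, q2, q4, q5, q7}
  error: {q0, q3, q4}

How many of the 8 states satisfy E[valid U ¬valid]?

5

Sat(¬valid) = {q3, q4, q6, q7}
E[valid U ¬valid]: least fixpoint, start Z0 = Sat(¬valid) = {q3, q4, q6, q7}, add states in Sat(valid) with some successor in Z. Z1 = {q0, q3, q4, q6, q7}; fixed.
Sat(E[valid U ¬valid]) = {q0, q3, q4, q6, q7}
|Sat(E[valid U ¬valid])| = |{q0, q3, q4, q6, q7}| = 5.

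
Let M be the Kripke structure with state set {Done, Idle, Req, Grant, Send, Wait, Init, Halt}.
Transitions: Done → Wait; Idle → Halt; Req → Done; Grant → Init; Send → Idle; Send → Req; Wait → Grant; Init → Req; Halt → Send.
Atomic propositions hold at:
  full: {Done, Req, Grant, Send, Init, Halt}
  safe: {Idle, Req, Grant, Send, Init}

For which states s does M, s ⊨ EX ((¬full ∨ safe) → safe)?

Sat(¬full) = {Idle, Wait}
Sat(¬full ∨ safe) = {Idle, Req, Grant, Send, Wait, Init}
Sat((¬full ∨ safe) → safe) = {Done, Idle, Req, Grant, Send, Init, Halt}
Sat(EX ((¬full ∨ safe) → safe)) = {s : some successor in {Done, Idle, Req, Grant, Send, Init, Halt}} = {Idle, Req, Grant, Send, Wait, Init, Halt}

{Idle, Req, Grant, Send, Wait, Init, Halt}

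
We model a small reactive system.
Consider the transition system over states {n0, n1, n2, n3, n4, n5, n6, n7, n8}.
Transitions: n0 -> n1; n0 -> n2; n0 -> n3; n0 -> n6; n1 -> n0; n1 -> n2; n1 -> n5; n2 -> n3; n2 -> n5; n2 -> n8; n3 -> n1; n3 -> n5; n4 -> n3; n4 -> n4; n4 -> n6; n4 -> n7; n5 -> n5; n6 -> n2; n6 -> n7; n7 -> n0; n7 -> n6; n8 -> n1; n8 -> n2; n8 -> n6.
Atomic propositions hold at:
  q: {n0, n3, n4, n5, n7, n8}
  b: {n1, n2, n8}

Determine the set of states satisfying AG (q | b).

Sat(q | b) = {n0, n1, n2, n3, n4, n5, n7, n8}
AG (q | b): greatest fixpoint, start Z0 = {n0, n1, n2, n3, n4, n5, n7, n8}, keep only states in Sat with every successor in Z. Z1 = {n1, n2, n3, n5}; Z2 = {n3, n5}; Z3 = {n5}; fixed.
Sat(AG (q | b)) = {n5}

{n5}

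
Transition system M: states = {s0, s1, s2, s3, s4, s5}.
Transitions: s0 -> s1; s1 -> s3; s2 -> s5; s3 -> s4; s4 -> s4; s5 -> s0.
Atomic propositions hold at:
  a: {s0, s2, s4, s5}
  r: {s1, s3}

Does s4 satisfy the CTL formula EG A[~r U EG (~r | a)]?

Sat(~r) = {s0, s2, s4, s5}
Sat(~r | a) = {s0, s2, s4, s5}
EG (~r | a): greatest fixpoint, start Z0 = {s0, s2, s4, s5}, keep only states in Sat with some successor in Z. Z1 = {s2, s4, s5}; Z2 = {s2, s4}; Z3 = {s4}; fixed.
Sat(EG (~r | a)) = {s4}
A[~r U EG (~r | a)]: least fixpoint, start Z0 = Sat(EG (~r | a)) = {s4}, add states in Sat(~r) with every successor in Z. Already a fixed point.
Sat(A[~r U EG (~r | a)]) = {s4}
EG A[~r U EG (~r | a)]: greatest fixpoint, start Z0 = {s4}, keep only states in Sat with some successor in Z. Already a fixed point.
Sat(EG A[~r U EG (~r | a)]) = {s4}
s4 ∈ Sat(EG A[~r U EG (~r | a)]) = {s4}, so the formula holds at s4.

Yes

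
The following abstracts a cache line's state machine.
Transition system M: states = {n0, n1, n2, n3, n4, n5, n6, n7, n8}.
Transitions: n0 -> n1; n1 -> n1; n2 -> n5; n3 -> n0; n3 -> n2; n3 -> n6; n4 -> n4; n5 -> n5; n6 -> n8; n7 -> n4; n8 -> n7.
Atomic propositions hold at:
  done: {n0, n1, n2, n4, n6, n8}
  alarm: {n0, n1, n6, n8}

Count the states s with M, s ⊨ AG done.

AG done: greatest fixpoint, start Z0 = {n0, n1, n2, n4, n6, n8}, keep only states in Sat with every successor in Z. Z1 = {n0, n1, n4, n6}; Z2 = {n0, n1, n4}; fixed.
Sat(AG done) = {n0, n1, n4}
|Sat(AG done)| = |{n0, n1, n4}| = 3.

3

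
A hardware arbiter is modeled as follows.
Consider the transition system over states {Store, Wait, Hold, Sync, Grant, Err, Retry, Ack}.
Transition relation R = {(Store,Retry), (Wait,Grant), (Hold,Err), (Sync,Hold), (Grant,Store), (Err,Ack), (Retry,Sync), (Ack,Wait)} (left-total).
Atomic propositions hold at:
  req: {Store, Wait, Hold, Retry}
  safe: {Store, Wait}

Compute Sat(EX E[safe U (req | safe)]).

Sat(req | safe) = {Store, Wait, Hold, Retry}
E[safe U (req | safe)]: least fixpoint, start Z0 = Sat((req | safe)) = {Store, Wait, Hold, Retry}, add states in Sat(safe) with some successor in Z. Already a fixed point.
Sat(E[safe U (req | safe)]) = {Store, Wait, Hold, Retry}
Sat(EX E[safe U (req | safe)]) = {s : some successor in {Store, Wait, Hold, Retry}} = {Store, Sync, Grant, Ack}

{Store, Sync, Grant, Ack}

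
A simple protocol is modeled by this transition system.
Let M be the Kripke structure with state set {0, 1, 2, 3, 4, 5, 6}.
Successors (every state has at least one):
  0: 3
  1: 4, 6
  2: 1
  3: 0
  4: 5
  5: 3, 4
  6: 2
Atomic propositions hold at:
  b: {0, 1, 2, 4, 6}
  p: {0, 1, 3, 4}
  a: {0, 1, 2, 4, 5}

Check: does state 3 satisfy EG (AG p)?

Yes

AG p: greatest fixpoint, start Z0 = {0, 1, 3, 4}, keep only states in Sat with every successor in Z. Z1 = {0, 3}; fixed.
Sat(AG p) = {0, 3}
EG (AG p): greatest fixpoint, start Z0 = {0, 3}, keep only states in Sat with some successor in Z. Already a fixed point.
Sat(EG (AG p)) = {0, 3}
3 ∈ Sat(EG (AG p)) = {0, 3}, so the formula holds at 3.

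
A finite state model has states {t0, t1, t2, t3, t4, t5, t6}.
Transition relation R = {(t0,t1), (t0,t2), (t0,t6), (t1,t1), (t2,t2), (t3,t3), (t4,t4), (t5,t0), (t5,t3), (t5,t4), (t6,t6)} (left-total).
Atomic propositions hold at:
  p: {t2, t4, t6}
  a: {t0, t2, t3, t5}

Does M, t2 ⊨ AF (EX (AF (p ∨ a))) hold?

Sat(p ∨ a) = {t0, t2, t3, t4, t5, t6}
AF (p ∨ a): least fixpoint, start Z0 = {t0, t2, t3, t4, t5, t6}, add states with every successor in Z. Already a fixed point.
Sat(AF (p ∨ a)) = {t0, t2, t3, t4, t5, t6}
Sat(EX (AF (p ∨ a))) = {s : some successor in {t0, t2, t3, t4, t5, t6}} = {t0, t2, t3, t4, t5, t6}
AF (EX (AF (p ∨ a))): least fixpoint, start Z0 = {t0, t2, t3, t4, t5, t6}, add states with every successor in Z. Already a fixed point.
Sat(AF (EX (AF (p ∨ a)))) = {t0, t2, t3, t4, t5, t6}
t2 ∈ Sat(AF (EX (AF (p ∨ a)))) = {t0, t2, t3, t4, t5, t6}, so the formula holds at t2.

Yes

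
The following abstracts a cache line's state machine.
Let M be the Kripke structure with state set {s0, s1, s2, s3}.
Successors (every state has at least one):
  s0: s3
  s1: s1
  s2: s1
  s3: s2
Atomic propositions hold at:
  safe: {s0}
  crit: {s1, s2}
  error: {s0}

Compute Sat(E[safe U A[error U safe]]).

{s0}

A[error U safe]: least fixpoint, start Z0 = Sat(safe) = {s0}, add states in Sat(error) with every successor in Z. Already a fixed point.
Sat(A[error U safe]) = {s0}
E[safe U A[error U safe]]: least fixpoint, start Z0 = Sat(A[error U safe]) = {s0}, add states in Sat(safe) with some successor in Z. Already a fixed point.
Sat(E[safe U A[error U safe]]) = {s0}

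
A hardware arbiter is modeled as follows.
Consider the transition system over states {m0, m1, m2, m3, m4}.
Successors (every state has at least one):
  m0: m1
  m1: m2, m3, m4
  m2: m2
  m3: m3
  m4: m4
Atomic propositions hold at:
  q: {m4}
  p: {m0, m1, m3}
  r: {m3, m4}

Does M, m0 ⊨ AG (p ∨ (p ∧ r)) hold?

Sat(p ∧ r) = {m3}
Sat(p ∨ (p ∧ r)) = {m0, m1, m3}
AG (p ∨ (p ∧ r)): greatest fixpoint, start Z0 = {m0, m1, m3}, keep only states in Sat with every successor in Z. Z1 = {m0, m3}; Z2 = {m3}; fixed.
Sat(AG (p ∨ (p ∧ r))) = {m3}
m0 ∉ Sat(AG (p ∨ (p ∧ r))) = {m3}, so the formula does not hold at m0.

No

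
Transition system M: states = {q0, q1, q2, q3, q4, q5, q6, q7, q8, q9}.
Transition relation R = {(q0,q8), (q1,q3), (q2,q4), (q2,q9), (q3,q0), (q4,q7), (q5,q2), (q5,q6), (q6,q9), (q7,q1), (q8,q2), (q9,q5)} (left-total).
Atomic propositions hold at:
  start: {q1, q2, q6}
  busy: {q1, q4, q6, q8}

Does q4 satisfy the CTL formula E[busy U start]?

E[busy U start]: least fixpoint, start Z0 = Sat(start) = {q1, q2, q6}, add states in Sat(busy) with some successor in Z. Z1 = {q1, q2, q6, q8}; fixed.
Sat(E[busy U start]) = {q1, q2, q6, q8}
q4 ∉ Sat(E[busy U start]) = {q1, q2, q6, q8}, so the formula does not hold at q4.

No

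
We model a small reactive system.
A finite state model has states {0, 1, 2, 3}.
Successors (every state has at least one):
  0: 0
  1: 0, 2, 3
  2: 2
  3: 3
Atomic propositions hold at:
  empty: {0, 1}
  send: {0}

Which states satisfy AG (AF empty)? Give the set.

AF empty: least fixpoint, start Z0 = {0, 1}, add states with every successor in Z. Already a fixed point.
Sat(AF empty) = {0, 1}
AG (AF empty): greatest fixpoint, start Z0 = {0, 1}, keep only states in Sat with every successor in Z. Z1 = {0}; fixed.
Sat(AG (AF empty)) = {0}

{0}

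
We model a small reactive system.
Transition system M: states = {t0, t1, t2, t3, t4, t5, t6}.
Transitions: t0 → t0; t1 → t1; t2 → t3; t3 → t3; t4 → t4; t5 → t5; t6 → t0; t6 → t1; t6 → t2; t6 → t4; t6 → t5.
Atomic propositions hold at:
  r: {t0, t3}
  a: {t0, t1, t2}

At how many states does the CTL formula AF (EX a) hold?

3

Sat(EX a) = {s : some successor in {t0, t1, t2}} = {t0, t1, t6}
AF (EX a): least fixpoint, start Z0 = {t0, t1, t6}, add states with every successor in Z. Already a fixed point.
Sat(AF (EX a)) = {t0, t1, t6}
|Sat(AF (EX a))| = |{t0, t1, t6}| = 3.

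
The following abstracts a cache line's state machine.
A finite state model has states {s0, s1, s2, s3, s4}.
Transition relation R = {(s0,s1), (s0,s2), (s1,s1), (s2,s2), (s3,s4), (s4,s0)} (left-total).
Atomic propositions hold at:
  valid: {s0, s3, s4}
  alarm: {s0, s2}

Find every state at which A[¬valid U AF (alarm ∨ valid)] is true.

Sat(¬valid) = {s1, s2}
Sat(alarm ∨ valid) = {s0, s2, s3, s4}
AF (alarm ∨ valid): least fixpoint, start Z0 = {s0, s2, s3, s4}, add states with every successor in Z. Already a fixed point.
Sat(AF (alarm ∨ valid)) = {s0, s2, s3, s4}
A[¬valid U AF (alarm ∨ valid)]: least fixpoint, start Z0 = Sat(AF (alarm ∨ valid)) = {s0, s2, s3, s4}, add states in Sat(¬valid) with every successor in Z. Already a fixed point.
Sat(A[¬valid U AF (alarm ∨ valid)]) = {s0, s2, s3, s4}

{s0, s2, s3, s4}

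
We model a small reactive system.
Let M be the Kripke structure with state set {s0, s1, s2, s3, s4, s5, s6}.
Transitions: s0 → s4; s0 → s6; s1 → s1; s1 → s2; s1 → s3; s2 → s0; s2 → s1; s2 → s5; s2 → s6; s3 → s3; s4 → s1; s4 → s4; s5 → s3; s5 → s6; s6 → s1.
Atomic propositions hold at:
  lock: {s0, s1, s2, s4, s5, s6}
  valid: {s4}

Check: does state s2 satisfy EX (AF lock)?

Yes

AF lock: least fixpoint, start Z0 = {s0, s1, s2, s4, s5, s6}, add states with every successor in Z. Already a fixed point.
Sat(AF lock) = {s0, s1, s2, s4, s5, s6}
Sat(EX (AF lock)) = {s : some successor in {s0, s1, s2, s4, s5, s6}} = {s0, s1, s2, s4, s5, s6}
s2 ∈ Sat(EX (AF lock)) = {s0, s1, s2, s4, s5, s6}, so the formula holds at s2.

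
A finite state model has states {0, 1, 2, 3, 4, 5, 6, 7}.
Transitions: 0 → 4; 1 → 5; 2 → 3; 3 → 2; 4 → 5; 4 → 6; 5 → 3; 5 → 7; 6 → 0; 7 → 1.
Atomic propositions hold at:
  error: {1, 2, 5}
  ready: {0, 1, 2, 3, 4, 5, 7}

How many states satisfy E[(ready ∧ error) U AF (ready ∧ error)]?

5

Sat(ready ∧ error) = {1, 2, 5}
AF (ready ∧ error): least fixpoint, start Z0 = {1, 2, 5}, add states with every successor in Z. Z1 = {1, 2, 3, 5, 7}; fixed.
Sat(AF (ready ∧ error)) = {1, 2, 3, 5, 7}
E[(ready ∧ error) U AF (ready ∧ error)]: least fixpoint, start Z0 = Sat(AF (ready ∧ error)) = {1, 2, 3, 5, 7}, add states in Sat(ready ∧ error) with some successor in Z. Already a fixed point.
Sat(E[(ready ∧ error) U AF (ready ∧ error)]) = {1, 2, 3, 5, 7}
|Sat(E[(ready ∧ error) U AF (ready ∧ error)])| = |{1, 2, 3, 5, 7}| = 5.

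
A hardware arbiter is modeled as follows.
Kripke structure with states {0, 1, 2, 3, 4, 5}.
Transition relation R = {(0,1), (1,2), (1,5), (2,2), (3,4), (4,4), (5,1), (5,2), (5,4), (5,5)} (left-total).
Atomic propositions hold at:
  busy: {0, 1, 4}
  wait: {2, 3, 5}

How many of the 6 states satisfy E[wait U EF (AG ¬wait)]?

Sat(¬wait) = {0, 1, 4}
AG ¬wait: greatest fixpoint, start Z0 = {0, 1, 4}, keep only states in Sat with every successor in Z. Z1 = {0, 4}; Z2 = {4}; fixed.
Sat(AG ¬wait) = {4}
EF (AG ¬wait): least fixpoint, start Z0 = {4}, add states with some successor in Z. Z1 = {3, 4, 5}; Z2 = {1, 3, 4, 5}; Z3 = {0, 1, 3, 4, 5}; fixed.
Sat(EF (AG ¬wait)) = {0, 1, 3, 4, 5}
E[wait U EF (AG ¬wait)]: least fixpoint, start Z0 = Sat(EF (AG ¬wait)) = {0, 1, 3, 4, 5}, add states in Sat(wait) with some successor in Z. Already a fixed point.
Sat(E[wait U EF (AG ¬wait)]) = {0, 1, 3, 4, 5}
|Sat(E[wait U EF (AG ¬wait)])| = |{0, 1, 3, 4, 5}| = 5.

5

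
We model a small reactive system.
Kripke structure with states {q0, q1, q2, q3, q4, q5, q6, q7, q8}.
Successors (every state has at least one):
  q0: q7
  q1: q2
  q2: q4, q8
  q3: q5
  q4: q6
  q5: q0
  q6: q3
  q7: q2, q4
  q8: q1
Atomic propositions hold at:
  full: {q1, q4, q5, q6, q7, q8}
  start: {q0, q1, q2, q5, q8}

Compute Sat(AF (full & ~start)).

Sat(~start) = {q3, q4, q6, q7}
Sat(full & ~start) = {q4, q6, q7}
AF (full & ~start): least fixpoint, start Z0 = {q4, q6, q7}, add states with every successor in Z. Z1 = {q0, q4, q6, q7}; Z2 = {q0, q4, q5, q6, q7}; Z3 = {q0, q3, q4, q5, q6, q7}; fixed.
Sat(AF (full & ~start)) = {q0, q3, q4, q5, q6, q7}

{q0, q3, q4, q5, q6, q7}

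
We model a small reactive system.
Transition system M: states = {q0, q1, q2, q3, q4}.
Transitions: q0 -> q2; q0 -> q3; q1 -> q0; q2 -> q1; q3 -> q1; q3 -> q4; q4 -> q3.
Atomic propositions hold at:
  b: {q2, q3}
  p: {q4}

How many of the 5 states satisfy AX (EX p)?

1

Sat(EX p) = {s : some successor in {q4}} = {q3}
Sat(AX (EX p)) = {s : every successor in {q3}} = {q4}
|Sat(AX (EX p))| = |{q4}| = 1.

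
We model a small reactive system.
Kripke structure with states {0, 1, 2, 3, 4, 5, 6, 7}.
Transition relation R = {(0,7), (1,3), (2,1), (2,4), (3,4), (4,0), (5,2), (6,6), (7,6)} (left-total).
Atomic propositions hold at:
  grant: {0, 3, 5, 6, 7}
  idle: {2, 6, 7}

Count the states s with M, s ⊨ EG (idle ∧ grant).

2

Sat(idle ∧ grant) = {6, 7}
EG (idle ∧ grant): greatest fixpoint, start Z0 = {6, 7}, keep only states in Sat with some successor in Z. Already a fixed point.
Sat(EG (idle ∧ grant)) = {6, 7}
|Sat(EG (idle ∧ grant))| = |{6, 7}| = 2.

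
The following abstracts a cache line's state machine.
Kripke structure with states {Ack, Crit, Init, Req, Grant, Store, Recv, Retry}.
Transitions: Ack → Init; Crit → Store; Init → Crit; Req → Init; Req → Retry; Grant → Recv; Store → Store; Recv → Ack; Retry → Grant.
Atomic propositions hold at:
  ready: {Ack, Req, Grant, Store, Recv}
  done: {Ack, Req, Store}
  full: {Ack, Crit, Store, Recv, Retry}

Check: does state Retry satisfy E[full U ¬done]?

Yes

Sat(¬done) = {Crit, Init, Grant, Recv, Retry}
E[full U ¬done]: least fixpoint, start Z0 = Sat(¬done) = {Crit, Init, Grant, Recv, Retry}, add states in Sat(full) with some successor in Z. Z1 = {Ack, Crit, Init, Grant, Recv, Retry}; fixed.
Sat(E[full U ¬done]) = {Ack, Crit, Init, Grant, Recv, Retry}
Retry ∈ Sat(E[full U ¬done]) = {Ack, Crit, Init, Grant, Recv, Retry}, so the formula holds at Retry.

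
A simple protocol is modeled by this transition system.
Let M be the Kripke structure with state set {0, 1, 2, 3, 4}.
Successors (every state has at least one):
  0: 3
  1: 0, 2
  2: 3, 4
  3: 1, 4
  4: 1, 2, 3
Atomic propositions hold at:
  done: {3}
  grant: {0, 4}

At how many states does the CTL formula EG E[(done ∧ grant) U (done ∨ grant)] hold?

3

Sat(done ∧ grant) = ∅
Sat(done ∨ grant) = {0, 3, 4}
E[(done ∧ grant) U (done ∨ grant)]: least fixpoint, start Z0 = Sat((done ∨ grant)) = {0, 3, 4}, add states in Sat(done ∧ grant) with some successor in Z. Already a fixed point.
Sat(E[(done ∧ grant) U (done ∨ grant)]) = {0, 3, 4}
EG E[(done ∧ grant) U (done ∨ grant)]: greatest fixpoint, start Z0 = {0, 3, 4}, keep only states in Sat with some successor in Z. Already a fixed point.
Sat(EG E[(done ∧ grant) U (done ∨ grant)]) = {0, 3, 4}
|Sat(EG E[(done ∧ grant) U (done ∨ grant)])| = |{0, 3, 4}| = 3.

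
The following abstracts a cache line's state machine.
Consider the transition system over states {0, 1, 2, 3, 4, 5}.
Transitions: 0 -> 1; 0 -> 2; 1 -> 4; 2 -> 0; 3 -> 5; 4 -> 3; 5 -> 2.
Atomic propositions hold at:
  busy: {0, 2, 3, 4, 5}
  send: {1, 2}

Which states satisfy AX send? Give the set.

Sat(AX send) = {s : every successor in {1, 2}} = {0, 5}

{0, 5}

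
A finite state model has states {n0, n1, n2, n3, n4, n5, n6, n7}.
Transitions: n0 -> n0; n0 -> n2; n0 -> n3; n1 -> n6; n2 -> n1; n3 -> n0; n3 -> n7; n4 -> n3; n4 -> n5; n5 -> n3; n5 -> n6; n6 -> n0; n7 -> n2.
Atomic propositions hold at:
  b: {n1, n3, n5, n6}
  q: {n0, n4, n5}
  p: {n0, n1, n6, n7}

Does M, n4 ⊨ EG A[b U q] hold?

A[b U q]: least fixpoint, start Z0 = Sat(q) = {n0, n4, n5}, add states in Sat(b) with every successor in Z. Z1 = {n0, n4, n5, n6}; Z2 = {n0, n1, n4, n5, n6}; fixed.
Sat(A[b U q]) = {n0, n1, n4, n5, n6}
EG A[b U q]: greatest fixpoint, start Z0 = {n0, n1, n4, n5, n6}, keep only states in Sat with some successor in Z. Already a fixed point.
Sat(EG A[b U q]) = {n0, n1, n4, n5, n6}
n4 ∈ Sat(EG A[b U q]) = {n0, n1, n4, n5, n6}, so the formula holds at n4.

Yes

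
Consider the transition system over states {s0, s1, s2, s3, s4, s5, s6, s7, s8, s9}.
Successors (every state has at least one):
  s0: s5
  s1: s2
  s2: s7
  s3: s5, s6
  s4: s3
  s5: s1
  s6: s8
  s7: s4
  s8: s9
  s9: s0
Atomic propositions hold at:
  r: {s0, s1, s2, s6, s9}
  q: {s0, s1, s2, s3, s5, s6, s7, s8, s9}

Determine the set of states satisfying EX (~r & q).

{s0, s2, s3, s4, s6}

Sat(~r) = {s3, s4, s5, s7, s8}
Sat(~r & q) = {s3, s5, s7, s8}
Sat(EX (~r & q)) = {s : some successor in {s3, s5, s7, s8}} = {s0, s2, s3, s4, s6}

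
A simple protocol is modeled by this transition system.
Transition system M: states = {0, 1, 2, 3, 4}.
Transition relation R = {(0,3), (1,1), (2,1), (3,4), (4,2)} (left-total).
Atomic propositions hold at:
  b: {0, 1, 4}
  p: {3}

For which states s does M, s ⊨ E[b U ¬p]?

{0, 1, 2, 4}

Sat(¬p) = {0, 1, 2, 4}
E[b U ¬p]: least fixpoint, start Z0 = Sat(¬p) = {0, 1, 2, 4}, add states in Sat(b) with some successor in Z. Already a fixed point.
Sat(E[b U ¬p]) = {0, 1, 2, 4}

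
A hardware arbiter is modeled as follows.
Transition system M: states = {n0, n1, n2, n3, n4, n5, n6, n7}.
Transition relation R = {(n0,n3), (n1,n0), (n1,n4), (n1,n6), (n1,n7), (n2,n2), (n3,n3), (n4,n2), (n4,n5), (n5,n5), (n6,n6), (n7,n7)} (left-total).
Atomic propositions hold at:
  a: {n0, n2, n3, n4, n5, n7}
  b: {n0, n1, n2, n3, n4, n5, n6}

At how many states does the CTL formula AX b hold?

Sat(AX b) = {s : every successor in {n0, n1, n2, n3, n4, n5, n6}} = {n0, n2, n3, n4, n5, n6}
|Sat(AX b)| = |{n0, n2, n3, n4, n5, n6}| = 6.

6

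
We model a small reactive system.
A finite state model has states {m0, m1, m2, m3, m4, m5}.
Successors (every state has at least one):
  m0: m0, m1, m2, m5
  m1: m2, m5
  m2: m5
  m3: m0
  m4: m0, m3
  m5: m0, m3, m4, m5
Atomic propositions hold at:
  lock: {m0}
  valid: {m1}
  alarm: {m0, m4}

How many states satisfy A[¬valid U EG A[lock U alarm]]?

3

Sat(¬valid) = {m0, m2, m3, m4, m5}
A[lock U alarm]: least fixpoint, start Z0 = Sat(alarm) = {m0, m4}, add states in Sat(lock) with every successor in Z. Already a fixed point.
Sat(A[lock U alarm]) = {m0, m4}
EG A[lock U alarm]: greatest fixpoint, start Z0 = {m0, m4}, keep only states in Sat with some successor in Z. Already a fixed point.
Sat(EG A[lock U alarm]) = {m0, m4}
A[¬valid U EG A[lock U alarm]]: least fixpoint, start Z0 = Sat(EG A[lock U alarm]) = {m0, m4}, add states in Sat(¬valid) with every successor in Z. Z1 = {m0, m3, m4}; fixed.
Sat(A[¬valid U EG A[lock U alarm]]) = {m0, m3, m4}
|Sat(A[¬valid U EG A[lock U alarm]])| = |{m0, m3, m4}| = 3.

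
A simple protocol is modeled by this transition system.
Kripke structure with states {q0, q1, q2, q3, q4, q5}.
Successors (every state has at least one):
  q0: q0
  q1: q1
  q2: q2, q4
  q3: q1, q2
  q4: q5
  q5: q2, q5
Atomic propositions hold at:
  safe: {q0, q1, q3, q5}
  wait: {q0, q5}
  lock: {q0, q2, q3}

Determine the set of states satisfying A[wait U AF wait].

{q0, q4, q5}

AF wait: least fixpoint, start Z0 = {q0, q5}, add states with every successor in Z. Z1 = {q0, q4, q5}; fixed.
Sat(AF wait) = {q0, q4, q5}
A[wait U AF wait]: least fixpoint, start Z0 = Sat(AF wait) = {q0, q4, q5}, add states in Sat(wait) with every successor in Z. Already a fixed point.
Sat(A[wait U AF wait]) = {q0, q4, q5}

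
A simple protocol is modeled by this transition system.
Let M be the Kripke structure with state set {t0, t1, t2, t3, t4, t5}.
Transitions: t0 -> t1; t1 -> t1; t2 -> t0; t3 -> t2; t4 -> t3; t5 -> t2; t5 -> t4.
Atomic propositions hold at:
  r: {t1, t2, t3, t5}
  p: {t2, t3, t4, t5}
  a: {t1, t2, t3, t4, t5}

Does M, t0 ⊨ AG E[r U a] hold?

No

E[r U a]: least fixpoint, start Z0 = Sat(a) = {t1, t2, t3, t4, t5}, add states in Sat(r) with some successor in Z. Already a fixed point.
Sat(E[r U a]) = {t1, t2, t3, t4, t5}
AG E[r U a]: greatest fixpoint, start Z0 = {t1, t2, t3, t4, t5}, keep only states in Sat with every successor in Z. Z1 = {t1, t3, t4, t5}; Z2 = {t1, t4}; Z3 = {t1}; fixed.
Sat(AG E[r U a]) = {t1}
t0 ∉ Sat(AG E[r U a]) = {t1}, so the formula does not hold at t0.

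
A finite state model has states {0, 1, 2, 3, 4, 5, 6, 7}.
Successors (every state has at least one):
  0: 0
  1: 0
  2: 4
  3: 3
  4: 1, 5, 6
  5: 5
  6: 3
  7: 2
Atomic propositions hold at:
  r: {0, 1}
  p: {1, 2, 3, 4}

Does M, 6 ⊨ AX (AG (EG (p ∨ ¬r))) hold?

Sat(¬r) = {2, 3, 4, 5, 6, 7}
Sat(p ∨ ¬r) = {1, 2, 3, 4, 5, 6, 7}
EG (p ∨ ¬r): greatest fixpoint, start Z0 = {1, 2, 3, 4, 5, 6, 7}, keep only states in Sat with some successor in Z. Z1 = {2, 3, 4, 5, 6, 7}; fixed.
Sat(EG (p ∨ ¬r)) = {2, 3, 4, 5, 6, 7}
AG (EG (p ∨ ¬r)): greatest fixpoint, start Z0 = {2, 3, 4, 5, 6, 7}, keep only states in Sat with every successor in Z. Z1 = {2, 3, 5, 6, 7}; Z2 = {3, 5, 6, 7}; Z3 = {3, 5, 6}; fixed.
Sat(AG (EG (p ∨ ¬r))) = {3, 5, 6}
Sat(AX (AG (EG (p ∨ ¬r)))) = {s : every successor in {3, 5, 6}} = {3, 5, 6}
6 ∈ Sat(AX (AG (EG (p ∨ ¬r)))) = {3, 5, 6}, so the formula holds at 6.

Yes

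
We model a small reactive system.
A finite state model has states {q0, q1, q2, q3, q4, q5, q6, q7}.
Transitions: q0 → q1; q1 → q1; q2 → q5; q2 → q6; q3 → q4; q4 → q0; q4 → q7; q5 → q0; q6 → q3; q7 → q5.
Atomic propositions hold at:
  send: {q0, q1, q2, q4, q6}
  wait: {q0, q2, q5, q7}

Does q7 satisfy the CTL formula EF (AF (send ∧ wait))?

Yes

Sat(send ∧ wait) = {q0, q2}
AF (send ∧ wait): least fixpoint, start Z0 = {q0, q2}, add states with every successor in Z. Z1 = {q0, q2, q5}; Z2 = {q0, q2, q5, q7}; Z3 = {q0, q2, q4, q5, q7}; Z4 = {q0, q2, q3, q4, q5, q7}; Z5 = {q0, q2, q3, q4, q5, q6, q7}; fixed.
Sat(AF (send ∧ wait)) = {q0, q2, q3, q4, q5, q6, q7}
EF (AF (send ∧ wait)): least fixpoint, start Z0 = {q0, q2, q3, q4, q5, q6, q7}, add states with some successor in Z. Already a fixed point.
Sat(EF (AF (send ∧ wait))) = {q0, q2, q3, q4, q5, q6, q7}
q7 ∈ Sat(EF (AF (send ∧ wait))) = {q0, q2, q3, q4, q5, q6, q7}, so the formula holds at q7.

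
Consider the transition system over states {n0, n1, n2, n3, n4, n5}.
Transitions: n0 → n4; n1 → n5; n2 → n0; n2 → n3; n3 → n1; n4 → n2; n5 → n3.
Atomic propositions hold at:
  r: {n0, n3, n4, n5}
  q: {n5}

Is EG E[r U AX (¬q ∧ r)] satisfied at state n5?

Sat(¬q) = {n0, n1, n2, n3, n4}
Sat(¬q ∧ r) = {n0, n3, n4}
Sat(AX (¬q ∧ r)) = {s : every successor in {n0, n3, n4}} = {n0, n2, n5}
E[r U AX (¬q ∧ r)]: least fixpoint, start Z0 = Sat(AX (¬q ∧ r)) = {n0, n2, n5}, add states in Sat(r) with some successor in Z. Z1 = {n0, n2, n4, n5}; fixed.
Sat(E[r U AX (¬q ∧ r)]) = {n0, n2, n4, n5}
EG E[r U AX (¬q ∧ r)]: greatest fixpoint, start Z0 = {n0, n2, n4, n5}, keep only states in Sat with some successor in Z. Z1 = {n0, n2, n4}; fixed.
Sat(EG E[r U AX (¬q ∧ r)]) = {n0, n2, n4}
n5 ∉ Sat(EG E[r U AX (¬q ∧ r)]) = {n0, n2, n4}, so the formula does not hold at n5.

No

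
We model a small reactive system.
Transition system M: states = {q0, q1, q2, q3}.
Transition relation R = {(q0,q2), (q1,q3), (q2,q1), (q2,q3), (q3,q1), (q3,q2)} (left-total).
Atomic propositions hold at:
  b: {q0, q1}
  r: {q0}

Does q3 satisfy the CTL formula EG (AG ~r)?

Yes

Sat(~r) = {q1, q2, q3}
AG ~r: greatest fixpoint, start Z0 = {q1, q2, q3}, keep only states in Sat with every successor in Z. Already a fixed point.
Sat(AG ~r) = {q1, q2, q3}
EG (AG ~r): greatest fixpoint, start Z0 = {q1, q2, q3}, keep only states in Sat with some successor in Z. Already a fixed point.
Sat(EG (AG ~r)) = {q1, q2, q3}
q3 ∈ Sat(EG (AG ~r)) = {q1, q2, q3}, so the formula holds at q3.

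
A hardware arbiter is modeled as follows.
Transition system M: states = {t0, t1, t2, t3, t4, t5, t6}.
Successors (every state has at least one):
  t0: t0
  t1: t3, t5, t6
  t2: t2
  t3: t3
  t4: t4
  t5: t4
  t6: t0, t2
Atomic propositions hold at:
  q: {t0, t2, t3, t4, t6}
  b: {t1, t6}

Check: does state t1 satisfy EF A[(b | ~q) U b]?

Yes

Sat(~q) = {t1, t5}
Sat(b | ~q) = {t1, t5, t6}
A[(b | ~q) U b]: least fixpoint, start Z0 = Sat(b) = {t1, t6}, add states in Sat(b | ~q) with every successor in Z. Already a fixed point.
Sat(A[(b | ~q) U b]) = {t1, t6}
EF A[(b | ~q) U b]: least fixpoint, start Z0 = {t1, t6}, add states with some successor in Z. Already a fixed point.
Sat(EF A[(b | ~q) U b]) = {t1, t6}
t1 ∈ Sat(EF A[(b | ~q) U b]) = {t1, t6}, so the formula holds at t1.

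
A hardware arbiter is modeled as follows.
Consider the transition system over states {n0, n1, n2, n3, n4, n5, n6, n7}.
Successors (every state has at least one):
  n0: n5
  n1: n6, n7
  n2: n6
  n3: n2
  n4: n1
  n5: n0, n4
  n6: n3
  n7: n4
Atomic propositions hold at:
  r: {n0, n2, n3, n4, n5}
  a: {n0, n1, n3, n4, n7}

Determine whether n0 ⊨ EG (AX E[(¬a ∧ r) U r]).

Sat(¬a) = {n2, n5, n6}
Sat(¬a ∧ r) = {n2, n5}
E[(¬a ∧ r) U r]: least fixpoint, start Z0 = Sat(r) = {n0, n2, n3, n4, n5}, add states in Sat(¬a ∧ r) with some successor in Z. Already a fixed point.
Sat(E[(¬a ∧ r) U r]) = {n0, n2, n3, n4, n5}
Sat(AX E[(¬a ∧ r) U r]) = {s : every successor in {n0, n2, n3, n4, n5}} = {n0, n3, n5, n6, n7}
EG (AX E[(¬a ∧ r) U r]): greatest fixpoint, start Z0 = {n0, n3, n5, n6, n7}, keep only states in Sat with some successor in Z. Z1 = {n0, n5, n6}; Z2 = {n0, n5}; fixed.
Sat(EG (AX E[(¬a ∧ r) U r])) = {n0, n5}
n0 ∈ Sat(EG (AX E[(¬a ∧ r) U r])) = {n0, n5}, so the formula holds at n0.

Yes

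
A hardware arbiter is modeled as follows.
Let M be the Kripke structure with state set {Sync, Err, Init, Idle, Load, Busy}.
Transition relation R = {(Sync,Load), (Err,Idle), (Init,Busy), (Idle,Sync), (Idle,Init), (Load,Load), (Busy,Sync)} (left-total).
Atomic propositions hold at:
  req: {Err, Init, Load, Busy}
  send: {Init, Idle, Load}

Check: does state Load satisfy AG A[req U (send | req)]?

Yes

Sat(send | req) = {Err, Init, Idle, Load, Busy}
A[req U (send | req)]: least fixpoint, start Z0 = Sat((send | req)) = {Err, Init, Idle, Load, Busy}, add states in Sat(req) with every successor in Z. Already a fixed point.
Sat(A[req U (send | req)]) = {Err, Init, Idle, Load, Busy}
AG A[req U (send | req)]: greatest fixpoint, start Z0 = {Err, Init, Idle, Load, Busy}, keep only states in Sat with every successor in Z. Z1 = {Err, Init, Load}; Z2 = {Load}; fixed.
Sat(AG A[req U (send | req)]) = {Load}
Load ∈ Sat(AG A[req U (send | req)]) = {Load}, so the formula holds at Load.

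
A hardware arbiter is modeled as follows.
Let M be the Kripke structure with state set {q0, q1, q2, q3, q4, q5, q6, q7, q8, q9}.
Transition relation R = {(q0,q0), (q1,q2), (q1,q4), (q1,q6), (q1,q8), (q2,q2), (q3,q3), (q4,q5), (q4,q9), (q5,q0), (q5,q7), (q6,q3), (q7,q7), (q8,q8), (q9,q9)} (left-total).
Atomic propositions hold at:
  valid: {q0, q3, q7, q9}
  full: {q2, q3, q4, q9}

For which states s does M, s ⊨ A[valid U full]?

{q2, q3, q4, q9}

A[valid U full]: least fixpoint, start Z0 = Sat(full) = {q2, q3, q4, q9}, add states in Sat(valid) with every successor in Z. Already a fixed point.
Sat(A[valid U full]) = {q2, q3, q4, q9}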